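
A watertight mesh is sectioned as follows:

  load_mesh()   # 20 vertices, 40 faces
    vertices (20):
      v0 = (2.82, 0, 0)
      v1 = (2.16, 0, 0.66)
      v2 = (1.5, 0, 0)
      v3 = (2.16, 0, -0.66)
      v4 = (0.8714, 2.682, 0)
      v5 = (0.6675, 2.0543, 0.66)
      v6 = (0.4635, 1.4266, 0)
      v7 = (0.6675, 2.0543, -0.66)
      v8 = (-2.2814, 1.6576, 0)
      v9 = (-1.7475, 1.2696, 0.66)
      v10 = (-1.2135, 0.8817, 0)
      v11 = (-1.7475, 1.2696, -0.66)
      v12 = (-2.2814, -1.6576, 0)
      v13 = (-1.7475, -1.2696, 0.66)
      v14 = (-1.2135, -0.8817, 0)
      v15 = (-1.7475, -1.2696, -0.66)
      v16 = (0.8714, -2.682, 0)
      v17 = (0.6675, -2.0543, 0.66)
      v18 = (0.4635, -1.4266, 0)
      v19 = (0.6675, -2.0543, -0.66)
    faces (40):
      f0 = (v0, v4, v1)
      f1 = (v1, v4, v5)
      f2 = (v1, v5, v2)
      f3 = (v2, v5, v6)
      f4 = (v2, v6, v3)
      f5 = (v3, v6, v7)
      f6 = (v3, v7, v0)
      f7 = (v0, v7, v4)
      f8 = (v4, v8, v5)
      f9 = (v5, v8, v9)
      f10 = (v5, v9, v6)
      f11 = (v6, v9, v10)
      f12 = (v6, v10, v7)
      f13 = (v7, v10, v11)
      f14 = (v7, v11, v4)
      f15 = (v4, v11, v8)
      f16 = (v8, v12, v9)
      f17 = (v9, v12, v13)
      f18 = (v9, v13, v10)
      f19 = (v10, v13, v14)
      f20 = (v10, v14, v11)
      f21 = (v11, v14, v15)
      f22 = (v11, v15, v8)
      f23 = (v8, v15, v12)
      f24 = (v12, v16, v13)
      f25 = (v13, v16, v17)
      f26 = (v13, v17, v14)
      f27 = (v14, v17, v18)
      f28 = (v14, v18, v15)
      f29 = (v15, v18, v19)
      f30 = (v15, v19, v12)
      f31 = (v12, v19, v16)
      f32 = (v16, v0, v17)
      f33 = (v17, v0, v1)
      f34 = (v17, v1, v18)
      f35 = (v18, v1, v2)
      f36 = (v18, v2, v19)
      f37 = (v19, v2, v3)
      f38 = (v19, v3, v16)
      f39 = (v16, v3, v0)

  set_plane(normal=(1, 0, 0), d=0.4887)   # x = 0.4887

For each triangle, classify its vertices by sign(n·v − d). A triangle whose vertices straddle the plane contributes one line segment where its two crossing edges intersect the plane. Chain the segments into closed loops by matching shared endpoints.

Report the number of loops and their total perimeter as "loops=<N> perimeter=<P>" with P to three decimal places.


loops=2 perimeter=7.059

Straddling triangles (20 of 40):
  (v2,v5,v6) [++-] → (0.4887, 1.50414, 0.0815294)–(0.4887, 1.39192, 0)  len=0.1387
  (v2,v6,v3) [+-+] → (0.4887, 1.39192, 0)–(0.4887, 1.40541, -0.00980371)  len=0.0167
  (v3,v6,v7) [+-+] → (0.4887, 1.40541, -0.00980371)–(0.4887, 1.50414, -0.0815294)  len=0.1220
  (v4,v8,v5) [+-+] → (0.4887, 2.55765, 0)–(0.4887, 2.03025, 0.619982)  len=0.8140
  (v5,v8,v9) [+--] → (0.4887, 2.03025, 0.619982)–(0.4887, 1.9962, 0.66)  len=0.0525
  (v5,v9,v6) [+--] → (0.4887, 1.9962, 0.66)–(0.4887, 1.50414, 0.0815294)  len=0.7594
  (v6,v10,v7) [--+] → (0.4887, 1.94284, -0.597263)–(0.4887, 1.50414, -0.0815294)  len=0.6771
  (v7,v10,v11) [+--] → (0.4887, 1.94284, -0.597263)–(0.4887, 1.9962, -0.66)  len=0.0824
  (v7,v11,v4) [+-+] → (0.4887, 1.9962, -0.66)–(0.4887, 2.47561, -0.0964458)  len=0.7399
  (v4,v11,v8) [+--] → (0.4887, 2.47561, -0.0964458)–(0.4887, 2.55765, 0)  len=0.1266
  (v12,v16,v13) [-+-] → (0.4887, -2.55765, 0)–(0.4887, -2.47561, 0.0964458)  len=0.1266
  (v13,v16,v17) [-++] → (0.4887, -2.47561, 0.0964458)–(0.4887, -1.9962, 0.66)  len=0.7399
  (v13,v17,v14) [-+-] → (0.4887, -1.9962, 0.66)–(0.4887, -1.94284, 0.597263)  len=0.0824
  (v14,v17,v18) [-+-] → (0.4887, -1.94284, 0.597263)–(0.4887, -1.50414, 0.0815294)  len=0.6771
  (v15,v18,v19) [--+] → (0.4887, -1.50414, -0.0815294)–(0.4887, -1.9962, -0.66)  len=0.7594
  (v15,v19,v12) [-+-] → (0.4887, -1.9962, -0.66)–(0.4887, -2.03025, -0.619982)  len=0.0525
  (v12,v19,v16) [-++] → (0.4887, -2.03025, -0.619982)–(0.4887, -2.55765, 0)  len=0.8140
  (v17,v1,v18) [++-] → (0.4887, -1.40541, 0.00980371)–(0.4887, -1.50414, 0.0815294)  len=0.1220
  (v18,v1,v2) [-++] → (0.4887, -1.40541, 0.00980371)–(0.4887, -1.39192, 0)  len=0.0167
  (v18,v2,v19) [-++] → (0.4887, -1.39192, 0)–(0.4887, -1.50414, -0.0815294)  len=0.1387

Chained into 2 loop(s):
  loop 1: 10 segments, perimeter = 3.5293
  loop 2: 10 segments, perimeter = 3.5293
Total perimeter = 7.059


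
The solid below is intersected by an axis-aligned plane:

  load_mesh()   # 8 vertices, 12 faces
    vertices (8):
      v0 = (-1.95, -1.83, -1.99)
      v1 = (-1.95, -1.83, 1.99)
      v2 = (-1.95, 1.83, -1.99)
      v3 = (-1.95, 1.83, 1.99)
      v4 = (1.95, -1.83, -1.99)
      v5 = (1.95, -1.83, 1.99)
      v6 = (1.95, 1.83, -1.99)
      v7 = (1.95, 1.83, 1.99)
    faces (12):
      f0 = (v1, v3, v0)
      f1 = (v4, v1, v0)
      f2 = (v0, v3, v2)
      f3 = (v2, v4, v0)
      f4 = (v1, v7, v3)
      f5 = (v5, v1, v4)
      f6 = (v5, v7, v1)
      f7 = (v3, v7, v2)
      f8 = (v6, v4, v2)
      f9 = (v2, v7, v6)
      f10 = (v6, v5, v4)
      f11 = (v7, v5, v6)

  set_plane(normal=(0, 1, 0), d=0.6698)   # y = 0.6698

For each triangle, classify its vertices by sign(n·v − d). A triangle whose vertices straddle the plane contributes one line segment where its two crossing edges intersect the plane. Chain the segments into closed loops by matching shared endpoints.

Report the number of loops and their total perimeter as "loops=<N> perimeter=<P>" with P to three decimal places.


loops=1 perimeter=15.760

Straddling triangles (8 of 12):
  (v1,v3,v0) [-+-] → (-1.95, 0.6698, 1.99)–(-1.95, 0.6698, 0.728362)  len=1.2616
  (v0,v3,v2) [-++] → (-1.95, 0.6698, 0.728362)–(-1.95, 0.6698, -1.99)  len=2.7184
  (v2,v4,v0) [+--] → (-0.713721, 0.6698, -1.99)–(-1.95, 0.6698, -1.99)  len=1.2363
  (v1,v7,v3) [-++] → (0.713721, 0.6698, 1.99)–(-1.95, 0.6698, 1.99)  len=2.6637
  (v5,v7,v1) [-+-] → (1.95, 0.6698, 1.99)–(0.713721, 0.6698, 1.99)  len=1.2363
  (v6,v4,v2) [+-+] → (1.95, 0.6698, -1.99)–(-0.713721, 0.6698, -1.99)  len=2.6637
  (v6,v5,v4) [+--] → (1.95, 0.6698, -0.728362)–(1.95, 0.6698, -1.99)  len=1.2616
  (v7,v5,v6) [+-+] → (1.95, 0.6698, 1.99)–(1.95, 0.6698, -0.728362)  len=2.7184

Chained into 1 loop(s):
  loop 1: 8 segments, perimeter = 15.7600
Total perimeter = 15.760


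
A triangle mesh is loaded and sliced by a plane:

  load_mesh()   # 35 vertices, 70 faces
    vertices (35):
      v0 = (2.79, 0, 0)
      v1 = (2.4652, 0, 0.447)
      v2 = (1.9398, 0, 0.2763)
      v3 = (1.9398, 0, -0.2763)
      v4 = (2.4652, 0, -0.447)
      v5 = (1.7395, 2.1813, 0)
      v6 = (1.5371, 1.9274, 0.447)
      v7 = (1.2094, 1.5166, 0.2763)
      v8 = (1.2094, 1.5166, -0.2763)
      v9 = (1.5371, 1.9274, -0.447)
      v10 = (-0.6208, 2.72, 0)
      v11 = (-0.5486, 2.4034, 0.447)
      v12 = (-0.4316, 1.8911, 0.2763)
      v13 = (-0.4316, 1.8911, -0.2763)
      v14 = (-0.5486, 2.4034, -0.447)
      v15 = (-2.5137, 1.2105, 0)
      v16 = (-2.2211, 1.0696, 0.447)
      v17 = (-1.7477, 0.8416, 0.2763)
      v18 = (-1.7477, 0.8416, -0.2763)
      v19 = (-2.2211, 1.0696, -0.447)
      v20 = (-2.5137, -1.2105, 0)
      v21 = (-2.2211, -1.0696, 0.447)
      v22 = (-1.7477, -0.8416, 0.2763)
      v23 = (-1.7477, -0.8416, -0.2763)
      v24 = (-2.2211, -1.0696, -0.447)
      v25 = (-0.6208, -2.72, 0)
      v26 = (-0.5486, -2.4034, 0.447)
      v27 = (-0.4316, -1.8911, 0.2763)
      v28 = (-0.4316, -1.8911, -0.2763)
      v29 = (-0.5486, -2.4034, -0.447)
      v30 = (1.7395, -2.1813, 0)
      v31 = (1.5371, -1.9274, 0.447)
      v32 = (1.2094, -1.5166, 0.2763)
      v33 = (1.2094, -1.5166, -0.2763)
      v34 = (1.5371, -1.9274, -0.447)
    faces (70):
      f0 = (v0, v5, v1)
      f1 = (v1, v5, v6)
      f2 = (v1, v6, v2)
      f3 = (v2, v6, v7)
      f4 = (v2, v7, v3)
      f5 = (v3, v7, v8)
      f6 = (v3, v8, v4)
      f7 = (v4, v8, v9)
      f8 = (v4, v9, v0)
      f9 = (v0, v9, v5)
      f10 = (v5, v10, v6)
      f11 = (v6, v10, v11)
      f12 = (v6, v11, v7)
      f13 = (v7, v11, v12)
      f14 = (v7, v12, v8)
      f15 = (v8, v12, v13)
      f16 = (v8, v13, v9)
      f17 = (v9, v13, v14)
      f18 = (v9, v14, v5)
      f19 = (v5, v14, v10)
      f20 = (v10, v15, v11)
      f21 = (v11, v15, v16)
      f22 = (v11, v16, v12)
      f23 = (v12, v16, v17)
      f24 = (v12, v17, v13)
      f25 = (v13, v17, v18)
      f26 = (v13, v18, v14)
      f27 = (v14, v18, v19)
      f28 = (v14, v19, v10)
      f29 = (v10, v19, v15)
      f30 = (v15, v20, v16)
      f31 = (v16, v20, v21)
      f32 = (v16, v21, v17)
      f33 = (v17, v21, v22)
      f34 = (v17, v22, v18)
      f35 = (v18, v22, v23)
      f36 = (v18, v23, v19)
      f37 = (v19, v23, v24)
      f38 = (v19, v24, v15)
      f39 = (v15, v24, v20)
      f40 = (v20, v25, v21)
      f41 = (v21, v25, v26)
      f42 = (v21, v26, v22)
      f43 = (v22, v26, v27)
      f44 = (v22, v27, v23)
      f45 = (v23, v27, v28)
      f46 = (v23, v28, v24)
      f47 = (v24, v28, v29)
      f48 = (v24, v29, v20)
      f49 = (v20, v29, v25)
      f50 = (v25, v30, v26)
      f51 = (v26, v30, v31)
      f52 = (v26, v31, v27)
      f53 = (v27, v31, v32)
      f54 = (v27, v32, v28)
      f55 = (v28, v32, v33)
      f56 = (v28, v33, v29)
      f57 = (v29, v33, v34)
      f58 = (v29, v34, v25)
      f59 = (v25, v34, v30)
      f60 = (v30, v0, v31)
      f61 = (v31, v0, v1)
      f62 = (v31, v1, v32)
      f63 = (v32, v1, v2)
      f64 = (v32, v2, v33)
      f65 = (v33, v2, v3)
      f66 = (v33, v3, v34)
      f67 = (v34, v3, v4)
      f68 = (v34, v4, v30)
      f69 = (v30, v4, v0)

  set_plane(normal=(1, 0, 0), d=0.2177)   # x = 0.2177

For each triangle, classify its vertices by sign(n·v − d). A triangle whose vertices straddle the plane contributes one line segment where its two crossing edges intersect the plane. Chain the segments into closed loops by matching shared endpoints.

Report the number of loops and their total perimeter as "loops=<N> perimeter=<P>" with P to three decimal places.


Straddling triangles (20 of 70):
  (v5,v10,v6) [+-+] → (0.2177, 2.52863, 0)–(0.2177, 2.41202, 0.173692)  len=0.2092
  (v6,v10,v11) [+--] → (0.2177, 2.41202, 0.173692)–(0.2177, 2.22851, 0.447)  len=0.3292
  (v6,v11,v7) [+-+] → (0.2177, 2.22851, 0.447)–(0.2177, 2.01685, 0.372593)  len=0.2244
  (v7,v11,v12) [+--] → (0.2177, 2.01685, 0.372593)–(0.2177, 1.74292, 0.2763)  len=0.2904
  (v7,v12,v8) [+-+] → (0.2177, 1.74292, 0.2763)–(0.2177, 1.74292, 0.0576509)  len=0.2186
  (v8,v12,v13) [+--] → (0.2177, 1.74292, 0.0576509)–(0.2177, 1.74292, -0.2763)  len=0.3340
  (v8,v13,v9) [+-+] → (0.2177, 1.74292, -0.2763)–(0.2177, 1.90307, -0.332599)  len=0.1698
  (v9,v13,v14) [+--] → (0.2177, 1.90307, -0.332599)–(0.2177, 2.22851, -0.447)  len=0.3450
  (v9,v14,v5) [+-+] → (0.2177, 2.22851, -0.447)–(0.2177, 2.32902, -0.297297)  len=0.1803
  (v5,v14,v10) [+--] → (0.2177, 2.32902, -0.297297)–(0.2177, 2.52863, 0)  len=0.3581
  (v25,v30,v26) [-+-] → (0.2177, -2.52863, 0)–(0.2177, -2.32902, 0.297297)  len=0.3581
  (v26,v30,v31) [-++] → (0.2177, -2.32902, 0.297297)–(0.2177, -2.22851, 0.447)  len=0.1803
  (v26,v31,v27) [-+-] → (0.2177, -2.22851, 0.447)–(0.2177, -1.90307, 0.332599)  len=0.3450
  (v27,v31,v32) [-++] → (0.2177, -1.90307, 0.332599)–(0.2177, -1.74292, 0.2763)  len=0.1698
  (v27,v32,v28) [-+-] → (0.2177, -1.74292, 0.2763)–(0.2177, -1.74292, -0.0576509)  len=0.3340
  (v28,v32,v33) [-++] → (0.2177, -1.74292, -0.0576509)–(0.2177, -1.74292, -0.2763)  len=0.2186
  (v28,v33,v29) [-+-] → (0.2177, -1.74292, -0.2763)–(0.2177, -2.01685, -0.372593)  len=0.2904
  (v29,v33,v34) [-++] → (0.2177, -2.01685, -0.372593)–(0.2177, -2.22851, -0.447)  len=0.2244
  (v29,v34,v25) [-+-] → (0.2177, -2.22851, -0.447)–(0.2177, -2.41202, -0.173692)  len=0.3292
  (v25,v34,v30) [-++] → (0.2177, -2.41202, -0.173692)–(0.2177, -2.52863, 0)  len=0.2092

Chained into 2 loop(s):
  loop 1: 10 segments, perimeter = 2.6588
  loop 2: 10 segments, perimeter = 2.6588
Total perimeter = 5.318

loops=2 perimeter=5.318


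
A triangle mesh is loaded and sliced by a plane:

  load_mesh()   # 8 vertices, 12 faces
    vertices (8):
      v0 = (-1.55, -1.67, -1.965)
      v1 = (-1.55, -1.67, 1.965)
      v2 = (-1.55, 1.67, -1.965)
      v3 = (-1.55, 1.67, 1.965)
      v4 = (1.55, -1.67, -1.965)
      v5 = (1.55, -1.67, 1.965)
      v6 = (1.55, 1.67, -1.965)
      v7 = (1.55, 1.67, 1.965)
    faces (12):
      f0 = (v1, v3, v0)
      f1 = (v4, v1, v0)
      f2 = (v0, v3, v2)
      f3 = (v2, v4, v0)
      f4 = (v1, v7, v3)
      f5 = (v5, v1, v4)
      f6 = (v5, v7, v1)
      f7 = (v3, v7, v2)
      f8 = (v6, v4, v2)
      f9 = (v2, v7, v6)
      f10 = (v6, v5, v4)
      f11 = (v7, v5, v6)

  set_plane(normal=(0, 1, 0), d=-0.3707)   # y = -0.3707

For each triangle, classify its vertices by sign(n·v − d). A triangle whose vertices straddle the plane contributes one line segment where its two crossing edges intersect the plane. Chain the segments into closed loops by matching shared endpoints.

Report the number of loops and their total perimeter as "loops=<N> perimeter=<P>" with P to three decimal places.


Straddling triangles (8 of 12):
  (v1,v3,v0) [-+-] → (-1.55, -0.3707, 1.965)–(-1.55, -0.3707, -0.436183)  len=2.4012
  (v0,v3,v2) [-++] → (-1.55, -0.3707, -0.436183)–(-1.55, -0.3707, -1.965)  len=1.5288
  (v2,v4,v0) [+--] → (0.344063, -0.3707, -1.965)–(-1.55, -0.3707, -1.965)  len=1.8941
  (v1,v7,v3) [-++] → (-0.344063, -0.3707, 1.965)–(-1.55, -0.3707, 1.965)  len=1.2059
  (v5,v7,v1) [-+-] → (1.55, -0.3707, 1.965)–(-0.344063, -0.3707, 1.965)  len=1.8941
  (v6,v4,v2) [+-+] → (1.55, -0.3707, -1.965)–(0.344063, -0.3707, -1.965)  len=1.2059
  (v6,v5,v4) [+--] → (1.55, -0.3707, 0.436183)–(1.55, -0.3707, -1.965)  len=2.4012
  (v7,v5,v6) [+-+] → (1.55, -0.3707, 1.965)–(1.55, -0.3707, 0.436183)  len=1.5288

Chained into 1 loop(s):
  loop 1: 8 segments, perimeter = 14.0600
Total perimeter = 14.060

loops=1 perimeter=14.060


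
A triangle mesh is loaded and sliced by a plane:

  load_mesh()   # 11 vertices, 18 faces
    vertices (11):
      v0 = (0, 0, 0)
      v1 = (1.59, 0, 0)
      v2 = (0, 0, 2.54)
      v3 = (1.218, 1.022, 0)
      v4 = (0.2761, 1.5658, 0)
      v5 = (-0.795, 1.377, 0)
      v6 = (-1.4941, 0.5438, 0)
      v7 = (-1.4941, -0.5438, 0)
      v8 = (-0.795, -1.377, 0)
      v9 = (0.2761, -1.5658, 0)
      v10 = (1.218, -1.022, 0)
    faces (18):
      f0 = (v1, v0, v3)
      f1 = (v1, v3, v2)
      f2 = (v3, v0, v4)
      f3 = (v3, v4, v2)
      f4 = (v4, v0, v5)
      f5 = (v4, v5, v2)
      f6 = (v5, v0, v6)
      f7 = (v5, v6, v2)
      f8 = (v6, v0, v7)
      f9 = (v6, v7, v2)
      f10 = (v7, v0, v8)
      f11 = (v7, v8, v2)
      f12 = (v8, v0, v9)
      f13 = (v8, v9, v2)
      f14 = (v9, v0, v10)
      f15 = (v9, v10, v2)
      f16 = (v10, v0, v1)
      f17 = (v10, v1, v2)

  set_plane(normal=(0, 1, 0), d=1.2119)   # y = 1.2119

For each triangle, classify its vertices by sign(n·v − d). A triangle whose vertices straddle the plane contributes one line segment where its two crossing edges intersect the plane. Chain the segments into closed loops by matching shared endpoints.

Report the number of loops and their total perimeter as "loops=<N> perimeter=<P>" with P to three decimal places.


loops=1 perimeter=4.045

Straddling triangles (6 of 18):
  (v3,v0,v4) [--+] → (0.213696, 1.2119, 0)–(0.88908, 1.2119, 0)  len=0.6754
  (v3,v4,v2) [-+-] → (0.88908, 1.2119, 0)–(0.213696, 1.2119, 0.574087)  len=0.8864
  (v4,v0,v5) [+-+] → (0.213696, 1.2119, 0)–(-0.699681, 1.2119, 0)  len=0.9134
  (v4,v5,v2) [++-] → (-0.699681, 1.2119, 0.304542)–(0.213696, 1.2119, 0.574087)  len=0.9523
  (v5,v0,v6) [+--] → (-0.699681, 1.2119, 0)–(-0.933528, 1.2119, 0)  len=0.2338
  (v5,v6,v2) [+--] → (-0.933528, 1.2119, 0)–(-0.699681, 1.2119, 0.304542)  len=0.3840

Chained into 1 loop(s):
  loop 1: 6 segments, perimeter = 4.0453
Total perimeter = 4.045


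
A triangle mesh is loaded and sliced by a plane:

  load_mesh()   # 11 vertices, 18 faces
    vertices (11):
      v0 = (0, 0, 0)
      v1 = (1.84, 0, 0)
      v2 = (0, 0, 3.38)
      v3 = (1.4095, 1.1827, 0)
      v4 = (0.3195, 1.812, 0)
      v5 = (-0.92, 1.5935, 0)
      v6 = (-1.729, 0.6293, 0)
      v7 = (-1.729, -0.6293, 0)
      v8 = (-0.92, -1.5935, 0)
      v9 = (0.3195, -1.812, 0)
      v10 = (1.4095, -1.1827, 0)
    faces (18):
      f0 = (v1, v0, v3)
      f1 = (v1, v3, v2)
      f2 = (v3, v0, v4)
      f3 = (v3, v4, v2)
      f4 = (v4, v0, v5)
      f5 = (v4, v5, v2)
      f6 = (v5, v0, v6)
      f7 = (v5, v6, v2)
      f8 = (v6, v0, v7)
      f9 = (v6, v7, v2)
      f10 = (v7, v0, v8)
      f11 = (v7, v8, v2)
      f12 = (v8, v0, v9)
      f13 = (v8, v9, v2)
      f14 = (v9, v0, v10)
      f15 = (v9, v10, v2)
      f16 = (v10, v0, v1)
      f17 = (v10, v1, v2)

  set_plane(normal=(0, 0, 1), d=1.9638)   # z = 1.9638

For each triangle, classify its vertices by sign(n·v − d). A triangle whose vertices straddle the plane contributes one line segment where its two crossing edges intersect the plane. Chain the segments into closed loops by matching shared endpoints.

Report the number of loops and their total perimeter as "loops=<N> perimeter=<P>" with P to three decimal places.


Straddling triangles (9 of 18):
  (v1,v3,v2) [--+] → (0.590572, 0.495544, 1.9638)–(0.770949, 0, 1.9638)  len=0.5274
  (v3,v4,v2) [--+] → (0.133869, 0.759217, 1.9638)–(0.590572, 0.495544, 1.9638)  len=0.5274
  (v4,v5,v2) [--+] → (-0.385475, 0.667667, 1.9638)–(0.133869, 0.759217, 1.9638)  len=0.5274
  (v5,v6,v2) [--+] → (-0.724441, 0.263673, 1.9638)–(-0.385475, 0.667667, 1.9638)  len=0.5274
  (v6,v7,v2) [--+] → (-0.724441, -0.263673, 1.9638)–(-0.724441, 0.263673, 1.9638)  len=0.5273
  (v7,v8,v2) [--+] → (-0.385475, -0.667667, 1.9638)–(-0.724441, -0.263673, 1.9638)  len=0.5274
  (v8,v9,v2) [--+] → (0.133869, -0.759217, 1.9638)–(-0.385475, -0.667667, 1.9638)  len=0.5274
  (v9,v10,v2) [--+] → (0.590572, -0.495544, 1.9638)–(0.133869, -0.759217, 1.9638)  len=0.5274
  (v10,v1,v2) [--+] → (0.770949, 0, 1.9638)–(0.590572, -0.495544, 1.9638)  len=0.5274

Chained into 1 loop(s):
  loop 1: 9 segments, perimeter = 4.7462
Total perimeter = 4.746

loops=1 perimeter=4.746


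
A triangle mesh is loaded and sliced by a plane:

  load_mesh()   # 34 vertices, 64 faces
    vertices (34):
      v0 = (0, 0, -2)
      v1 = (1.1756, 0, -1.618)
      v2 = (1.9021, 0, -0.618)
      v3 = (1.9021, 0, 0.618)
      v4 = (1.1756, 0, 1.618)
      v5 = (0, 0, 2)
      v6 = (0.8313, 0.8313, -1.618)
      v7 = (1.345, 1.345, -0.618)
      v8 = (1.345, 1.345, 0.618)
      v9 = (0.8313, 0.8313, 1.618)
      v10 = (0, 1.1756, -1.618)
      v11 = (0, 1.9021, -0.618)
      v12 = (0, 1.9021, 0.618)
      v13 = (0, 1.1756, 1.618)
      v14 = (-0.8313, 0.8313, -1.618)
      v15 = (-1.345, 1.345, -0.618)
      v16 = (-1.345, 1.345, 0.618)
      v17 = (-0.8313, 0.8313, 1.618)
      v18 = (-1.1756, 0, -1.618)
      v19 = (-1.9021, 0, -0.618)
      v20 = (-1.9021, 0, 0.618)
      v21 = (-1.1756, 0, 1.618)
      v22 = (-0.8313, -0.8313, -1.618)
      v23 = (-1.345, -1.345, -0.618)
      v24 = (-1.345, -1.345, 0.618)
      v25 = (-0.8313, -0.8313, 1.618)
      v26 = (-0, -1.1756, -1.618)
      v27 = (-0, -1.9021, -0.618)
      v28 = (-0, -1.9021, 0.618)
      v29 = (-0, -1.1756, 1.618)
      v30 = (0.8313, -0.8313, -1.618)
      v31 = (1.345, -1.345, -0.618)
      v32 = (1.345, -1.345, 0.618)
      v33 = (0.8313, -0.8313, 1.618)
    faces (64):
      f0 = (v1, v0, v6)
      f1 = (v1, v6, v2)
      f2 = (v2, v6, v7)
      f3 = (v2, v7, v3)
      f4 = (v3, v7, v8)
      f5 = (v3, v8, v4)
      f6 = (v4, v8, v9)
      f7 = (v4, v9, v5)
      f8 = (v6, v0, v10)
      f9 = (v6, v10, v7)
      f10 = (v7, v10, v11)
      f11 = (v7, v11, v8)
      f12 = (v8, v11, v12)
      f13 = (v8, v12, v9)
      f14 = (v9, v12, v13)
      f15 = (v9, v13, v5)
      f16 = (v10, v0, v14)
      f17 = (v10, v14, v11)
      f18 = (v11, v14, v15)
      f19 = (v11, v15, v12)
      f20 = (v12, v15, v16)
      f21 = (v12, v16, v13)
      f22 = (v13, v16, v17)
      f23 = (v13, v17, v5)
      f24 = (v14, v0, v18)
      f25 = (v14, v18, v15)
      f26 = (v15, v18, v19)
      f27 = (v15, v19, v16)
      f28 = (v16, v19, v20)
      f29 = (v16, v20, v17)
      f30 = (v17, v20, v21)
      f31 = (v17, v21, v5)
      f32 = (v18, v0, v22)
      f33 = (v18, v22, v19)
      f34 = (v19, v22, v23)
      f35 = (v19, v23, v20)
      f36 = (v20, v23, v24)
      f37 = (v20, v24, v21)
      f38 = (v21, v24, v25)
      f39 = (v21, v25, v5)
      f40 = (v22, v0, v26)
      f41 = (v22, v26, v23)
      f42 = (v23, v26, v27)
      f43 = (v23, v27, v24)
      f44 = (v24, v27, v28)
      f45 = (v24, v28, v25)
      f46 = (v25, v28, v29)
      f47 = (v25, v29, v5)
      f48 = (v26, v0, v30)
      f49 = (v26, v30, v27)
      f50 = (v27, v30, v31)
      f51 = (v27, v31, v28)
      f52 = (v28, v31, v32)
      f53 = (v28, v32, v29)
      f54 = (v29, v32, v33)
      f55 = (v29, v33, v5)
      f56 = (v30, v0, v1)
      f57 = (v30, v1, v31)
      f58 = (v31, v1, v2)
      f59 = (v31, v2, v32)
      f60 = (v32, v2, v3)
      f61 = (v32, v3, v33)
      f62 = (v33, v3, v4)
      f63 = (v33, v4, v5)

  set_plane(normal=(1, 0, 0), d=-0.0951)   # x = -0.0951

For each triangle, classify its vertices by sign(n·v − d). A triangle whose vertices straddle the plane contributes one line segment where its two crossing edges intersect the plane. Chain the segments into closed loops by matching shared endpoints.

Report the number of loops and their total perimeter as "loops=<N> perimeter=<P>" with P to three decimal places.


loops=1 perimeter=12.179

Straddling triangles (20 of 64):
  (v10,v0,v14) [++-] → (-0.0951, 0.0951, -1.9563)–(-0.0951, 1.13621, -1.618)  len=1.0947
  (v10,v14,v11) [+-+] → (-0.0951, 1.13621, -1.618)–(-0.0951, 1.7796, -0.732399)  len=1.0946
  (v11,v14,v15) [+--] → (-0.0951, 1.7796, -0.732399)–(-0.0951, 1.86271, -0.618)  len=0.1414
  (v11,v15,v12) [+-+] → (-0.0951, 1.86271, -0.618)–(-0.0951, 1.86271, 0.530607)  len=1.1486
  (v12,v15,v16) [+--] → (-0.0951, 1.86271, 0.530607)–(-0.0951, 1.86271, 0.618)  len=0.0874
  (v12,v16,v13) [+-+] → (-0.0951, 1.86271, 0.618)–(-0.0951, 1.18758, 1.54729)  len=1.1486
  (v13,v16,v17) [+--] → (-0.0951, 1.18758, 1.54729)–(-0.0951, 1.13621, 1.618)  len=0.0874
  (v13,v17,v5) [+-+] → (-0.0951, 1.13621, 1.618)–(-0.0951, 0.0951, 1.9563)  len=1.0947
  (v14,v0,v18) [-+-] → (-0.0951, 0.0951, -1.9563)–(-0.0951, 0, -1.9691)  len=0.0960
  (v17,v21,v5) [--+] → (-0.0951, 0, 1.9691)–(-0.0951, 0.0951, 1.9563)  len=0.0960
  (v18,v0,v22) [-+-] → (-0.0951, 0, -1.9691)–(-0.0951, -0.0951, -1.9563)  len=0.0960
  (v21,v25,v5) [--+] → (-0.0951, -0.0951, 1.9563)–(-0.0951, 0, 1.9691)  len=0.0960
  (v22,v0,v26) [-++] → (-0.0951, -0.0951, -1.9563)–(-0.0951, -1.13621, -1.618)  len=1.0947
  (v22,v26,v23) [-+-] → (-0.0951, -1.13621, -1.618)–(-0.0951, -1.18758, -1.54729)  len=0.0874
  (v23,v26,v27) [-++] → (-0.0951, -1.18758, -1.54729)–(-0.0951, -1.86271, -0.618)  len=1.1486
  (v23,v27,v24) [-+-] → (-0.0951, -1.86271, -0.618)–(-0.0951, -1.86271, -0.530607)  len=0.0874
  (v24,v27,v28) [-++] → (-0.0951, -1.86271, -0.530607)–(-0.0951, -1.86271, 0.618)  len=1.1486
  (v24,v28,v25) [-+-] → (-0.0951, -1.86271, 0.618)–(-0.0951, -1.7796, 0.732399)  len=0.1414
  (v25,v28,v29) [-++] → (-0.0951, -1.7796, 0.732399)–(-0.0951, -1.13621, 1.618)  len=1.0946
  (v25,v29,v5) [-++] → (-0.0951, -1.13621, 1.618)–(-0.0951, -0.0951, 1.9563)  len=1.0947

Chained into 1 loop(s):
  loop 1: 20 segments, perimeter = 12.1788
Total perimeter = 12.179


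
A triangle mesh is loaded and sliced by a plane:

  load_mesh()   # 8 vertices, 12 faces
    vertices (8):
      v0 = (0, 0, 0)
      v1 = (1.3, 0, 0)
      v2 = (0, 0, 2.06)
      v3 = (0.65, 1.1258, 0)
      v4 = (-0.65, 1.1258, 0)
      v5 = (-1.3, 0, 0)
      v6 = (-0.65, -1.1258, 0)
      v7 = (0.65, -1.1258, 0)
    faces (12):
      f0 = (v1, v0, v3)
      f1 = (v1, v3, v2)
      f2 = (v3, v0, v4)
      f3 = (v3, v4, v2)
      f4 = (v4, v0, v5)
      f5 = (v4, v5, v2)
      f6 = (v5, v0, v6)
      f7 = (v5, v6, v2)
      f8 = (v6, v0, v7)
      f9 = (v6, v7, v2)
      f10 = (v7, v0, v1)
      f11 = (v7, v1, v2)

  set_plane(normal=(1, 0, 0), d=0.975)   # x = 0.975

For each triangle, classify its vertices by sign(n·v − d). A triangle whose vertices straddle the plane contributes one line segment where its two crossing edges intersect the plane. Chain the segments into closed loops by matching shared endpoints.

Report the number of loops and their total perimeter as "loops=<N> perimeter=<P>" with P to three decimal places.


loops=1 perimeter=2.652

Straddling triangles (4 of 12):
  (v1,v0,v3) [+--] → (0.975, 0, 0)–(0.975, 0.5629, 0)  len=0.5629
  (v1,v3,v2) [+--] → (0.975, 0.5629, 0)–(0.975, 0, 0.515)  len=0.7629
  (v7,v0,v1) [--+] → (0.975, 0, 0)–(0.975, -0.5629, 0)  len=0.5629
  (v7,v1,v2) [-+-] → (0.975, -0.5629, 0)–(0.975, 0, 0.515)  len=0.7629

Chained into 1 loop(s):
  loop 1: 4 segments, perimeter = 2.6517
Total perimeter = 2.652


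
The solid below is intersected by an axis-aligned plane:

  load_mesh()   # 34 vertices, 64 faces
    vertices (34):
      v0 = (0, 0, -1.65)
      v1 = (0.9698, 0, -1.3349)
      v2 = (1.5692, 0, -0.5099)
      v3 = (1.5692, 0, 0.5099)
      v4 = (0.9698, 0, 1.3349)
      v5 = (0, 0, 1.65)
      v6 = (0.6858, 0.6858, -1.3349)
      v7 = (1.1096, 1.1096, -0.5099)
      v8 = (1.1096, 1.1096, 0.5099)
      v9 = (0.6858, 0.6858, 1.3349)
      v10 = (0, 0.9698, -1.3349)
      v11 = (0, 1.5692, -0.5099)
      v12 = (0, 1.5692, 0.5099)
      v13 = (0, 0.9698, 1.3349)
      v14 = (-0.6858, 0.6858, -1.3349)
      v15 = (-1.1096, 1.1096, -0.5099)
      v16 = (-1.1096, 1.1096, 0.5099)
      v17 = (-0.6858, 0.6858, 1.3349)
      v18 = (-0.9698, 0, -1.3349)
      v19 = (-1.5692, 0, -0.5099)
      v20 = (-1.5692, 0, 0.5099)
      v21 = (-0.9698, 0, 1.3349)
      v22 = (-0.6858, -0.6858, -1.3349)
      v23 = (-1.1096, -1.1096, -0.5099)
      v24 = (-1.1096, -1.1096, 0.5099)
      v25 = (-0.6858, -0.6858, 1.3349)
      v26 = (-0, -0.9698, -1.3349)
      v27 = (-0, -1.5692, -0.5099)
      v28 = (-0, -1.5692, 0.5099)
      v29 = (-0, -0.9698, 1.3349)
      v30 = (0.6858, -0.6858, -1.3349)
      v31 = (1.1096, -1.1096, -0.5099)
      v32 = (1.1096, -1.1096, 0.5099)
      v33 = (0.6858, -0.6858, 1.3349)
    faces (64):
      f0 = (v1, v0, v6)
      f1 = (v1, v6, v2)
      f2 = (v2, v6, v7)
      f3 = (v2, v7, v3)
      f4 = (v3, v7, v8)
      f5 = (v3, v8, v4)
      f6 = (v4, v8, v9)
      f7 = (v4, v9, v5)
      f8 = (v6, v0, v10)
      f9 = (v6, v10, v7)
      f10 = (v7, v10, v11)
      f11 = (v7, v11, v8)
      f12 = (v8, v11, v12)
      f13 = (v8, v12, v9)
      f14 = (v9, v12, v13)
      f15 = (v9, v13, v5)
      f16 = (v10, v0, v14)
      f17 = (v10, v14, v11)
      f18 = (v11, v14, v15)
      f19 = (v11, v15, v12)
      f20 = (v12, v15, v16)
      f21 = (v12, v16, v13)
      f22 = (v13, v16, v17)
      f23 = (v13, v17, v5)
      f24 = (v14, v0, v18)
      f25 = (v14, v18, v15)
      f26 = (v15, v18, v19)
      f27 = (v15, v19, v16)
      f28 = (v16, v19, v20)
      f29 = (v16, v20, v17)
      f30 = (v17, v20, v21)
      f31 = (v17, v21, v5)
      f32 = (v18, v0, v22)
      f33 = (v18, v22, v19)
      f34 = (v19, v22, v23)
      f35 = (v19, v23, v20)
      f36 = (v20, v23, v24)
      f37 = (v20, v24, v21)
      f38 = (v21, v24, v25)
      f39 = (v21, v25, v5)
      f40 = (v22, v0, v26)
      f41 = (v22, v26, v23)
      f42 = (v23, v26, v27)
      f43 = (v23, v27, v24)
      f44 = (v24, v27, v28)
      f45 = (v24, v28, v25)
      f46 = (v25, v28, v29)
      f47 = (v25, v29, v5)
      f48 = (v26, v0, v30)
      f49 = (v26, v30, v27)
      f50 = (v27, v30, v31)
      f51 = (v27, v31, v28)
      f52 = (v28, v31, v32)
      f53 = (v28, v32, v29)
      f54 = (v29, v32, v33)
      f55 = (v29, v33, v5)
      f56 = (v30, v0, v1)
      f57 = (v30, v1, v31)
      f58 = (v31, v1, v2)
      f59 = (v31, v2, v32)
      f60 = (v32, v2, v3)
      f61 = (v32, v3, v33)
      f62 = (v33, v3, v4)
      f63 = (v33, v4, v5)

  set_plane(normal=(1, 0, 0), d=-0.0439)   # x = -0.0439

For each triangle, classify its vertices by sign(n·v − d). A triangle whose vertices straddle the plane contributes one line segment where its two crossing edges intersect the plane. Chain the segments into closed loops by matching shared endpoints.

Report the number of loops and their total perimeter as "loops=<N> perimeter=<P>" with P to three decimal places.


Straddling triangles (20 of 64):
  (v10,v0,v14) [++-] → (-0.0439, 0.0439, -1.62983)–(-0.0439, 0.95162, -1.3349)  len=0.9544
  (v10,v14,v11) [+-+] → (-0.0439, 0.95162, -1.3349)–(-0.0439, 1.51265, -0.562711)  len=0.9545
  (v11,v14,v15) [+--] → (-0.0439, 1.51265, -0.562711)–(-0.0439, 1.55102, -0.5099)  len=0.0653
  (v11,v15,v12) [+-+] → (-0.0439, 1.55102, -0.5099)–(-0.0439, 1.55102, 0.469553)  len=0.9795
  (v12,v15,v16) [+--] → (-0.0439, 1.55102, 0.469553)–(-0.0439, 1.55102, 0.5099)  len=0.0403
  (v12,v16,v13) [+-+] → (-0.0439, 1.55102, 0.5099)–(-0.0439, 0.975331, 1.30226)  len=0.9794
  (v13,v16,v17) [+--] → (-0.0439, 0.975331, 1.30226)–(-0.0439, 0.95162, 1.3349)  len=0.0403
  (v13,v17,v5) [+-+] → (-0.0439, 0.95162, 1.3349)–(-0.0439, 0.0439, 1.62983)  len=0.9544
  (v14,v0,v18) [-+-] → (-0.0439, 0.0439, -1.62983)–(-0.0439, 0, -1.63574)  len=0.0443
  (v17,v21,v5) [--+] → (-0.0439, 0, 1.63574)–(-0.0439, 0.0439, 1.62983)  len=0.0443
  (v18,v0,v22) [-+-] → (-0.0439, 0, -1.63574)–(-0.0439, -0.0439, -1.62983)  len=0.0443
  (v21,v25,v5) [--+] → (-0.0439, -0.0439, 1.62983)–(-0.0439, 0, 1.63574)  len=0.0443
  (v22,v0,v26) [-++] → (-0.0439, -0.0439, -1.62983)–(-0.0439, -0.95162, -1.3349)  len=0.9544
  (v22,v26,v23) [-+-] → (-0.0439, -0.95162, -1.3349)–(-0.0439, -0.975331, -1.30226)  len=0.0403
  (v23,v26,v27) [-++] → (-0.0439, -0.975331, -1.30226)–(-0.0439, -1.55102, -0.5099)  len=0.9794
  (v23,v27,v24) [-+-] → (-0.0439, -1.55102, -0.5099)–(-0.0439, -1.55102, -0.469553)  len=0.0403
  (v24,v27,v28) [-++] → (-0.0439, -1.55102, -0.469553)–(-0.0439, -1.55102, 0.5099)  len=0.9795
  (v24,v28,v25) [-+-] → (-0.0439, -1.55102, 0.5099)–(-0.0439, -1.51265, 0.562711)  len=0.0653
  (v25,v28,v29) [-++] → (-0.0439, -1.51265, 0.562711)–(-0.0439, -0.95162, 1.3349)  len=0.9545
  (v25,v29,v5) [-++] → (-0.0439, -0.95162, 1.3349)–(-0.0439, -0.0439, 1.62983)  len=0.9544

Chained into 1 loop(s):
  loop 1: 20 segments, perimeter = 10.1135
Total perimeter = 10.114

loops=1 perimeter=10.114


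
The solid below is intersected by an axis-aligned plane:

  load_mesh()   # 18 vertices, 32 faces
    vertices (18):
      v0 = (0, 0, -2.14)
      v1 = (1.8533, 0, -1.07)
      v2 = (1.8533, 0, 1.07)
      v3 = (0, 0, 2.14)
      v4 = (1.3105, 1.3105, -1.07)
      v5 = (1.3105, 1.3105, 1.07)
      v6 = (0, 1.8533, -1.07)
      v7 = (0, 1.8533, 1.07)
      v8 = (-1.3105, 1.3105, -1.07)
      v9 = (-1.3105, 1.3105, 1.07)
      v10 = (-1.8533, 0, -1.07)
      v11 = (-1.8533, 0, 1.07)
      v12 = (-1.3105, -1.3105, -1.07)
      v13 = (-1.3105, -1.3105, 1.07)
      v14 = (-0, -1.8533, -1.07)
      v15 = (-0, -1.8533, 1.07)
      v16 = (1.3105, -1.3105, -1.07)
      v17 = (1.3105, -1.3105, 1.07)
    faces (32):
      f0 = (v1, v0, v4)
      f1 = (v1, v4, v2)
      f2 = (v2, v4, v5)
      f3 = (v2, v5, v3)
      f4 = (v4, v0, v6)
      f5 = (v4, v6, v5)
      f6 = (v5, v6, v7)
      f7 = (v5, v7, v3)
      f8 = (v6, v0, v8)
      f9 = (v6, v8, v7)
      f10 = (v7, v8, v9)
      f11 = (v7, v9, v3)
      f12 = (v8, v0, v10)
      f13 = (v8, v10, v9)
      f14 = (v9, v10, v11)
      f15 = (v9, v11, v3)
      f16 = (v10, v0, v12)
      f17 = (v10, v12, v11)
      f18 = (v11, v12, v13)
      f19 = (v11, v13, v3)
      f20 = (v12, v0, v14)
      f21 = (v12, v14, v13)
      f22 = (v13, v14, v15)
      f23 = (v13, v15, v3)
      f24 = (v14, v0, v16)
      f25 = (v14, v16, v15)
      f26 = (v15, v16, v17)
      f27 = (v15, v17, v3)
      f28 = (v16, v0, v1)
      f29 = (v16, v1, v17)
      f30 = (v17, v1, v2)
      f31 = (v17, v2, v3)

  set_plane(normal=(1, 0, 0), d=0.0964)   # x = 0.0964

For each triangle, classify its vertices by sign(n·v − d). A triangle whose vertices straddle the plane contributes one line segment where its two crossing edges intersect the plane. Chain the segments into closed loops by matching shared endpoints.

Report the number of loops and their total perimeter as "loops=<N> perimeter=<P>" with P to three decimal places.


Straddling triangles (12 of 32):
  (v1,v0,v4) [+-+] → (0.0964, 0, -2.08434)–(0.0964, 0.0964, -2.06129)  len=0.0991
  (v2,v5,v3) [++-] → (0.0964, 0.0964, 2.06129)–(0.0964, 0, 2.08434)  len=0.0991
  (v4,v0,v6) [+--] → (0.0964, 0.0964, -2.06129)–(0.0964, 1.81337, -1.07)  len=1.9826
  (v4,v6,v5) [+-+] → (0.0964, 1.81337, -1.07)–(0.0964, 1.81337, -0.912582)  len=0.1574
  (v5,v6,v7) [+--] → (0.0964, 1.81337, -0.912582)–(0.0964, 1.81337, 1.07)  len=1.9826
  (v5,v7,v3) [+--] → (0.0964, 1.81337, 1.07)–(0.0964, 0.0964, 2.06129)  len=1.9826
  (v14,v0,v16) [--+] → (0.0964, -0.0964, -2.06129)–(0.0964, -1.81337, -1.07)  len=1.9826
  (v14,v16,v15) [-+-] → (0.0964, -1.81337, -1.07)–(0.0964, -1.81337, 0.912582)  len=1.9826
  (v15,v16,v17) [-++] → (0.0964, -1.81337, 0.912582)–(0.0964, -1.81337, 1.07)  len=0.1574
  (v15,v17,v3) [-+-] → (0.0964, -1.81337, 1.07)–(0.0964, -0.0964, 2.06129)  len=1.9826
  (v16,v0,v1) [+-+] → (0.0964, -0.0964, -2.06129)–(0.0964, 0, -2.08434)  len=0.0991
  (v17,v2,v3) [++-] → (0.0964, 0, 2.08434)–(0.0964, -0.0964, 2.06129)  len=0.0991

Chained into 1 loop(s):
  loop 1: 12 segments, perimeter = 12.6068
Total perimeter = 12.607

loops=1 perimeter=12.607


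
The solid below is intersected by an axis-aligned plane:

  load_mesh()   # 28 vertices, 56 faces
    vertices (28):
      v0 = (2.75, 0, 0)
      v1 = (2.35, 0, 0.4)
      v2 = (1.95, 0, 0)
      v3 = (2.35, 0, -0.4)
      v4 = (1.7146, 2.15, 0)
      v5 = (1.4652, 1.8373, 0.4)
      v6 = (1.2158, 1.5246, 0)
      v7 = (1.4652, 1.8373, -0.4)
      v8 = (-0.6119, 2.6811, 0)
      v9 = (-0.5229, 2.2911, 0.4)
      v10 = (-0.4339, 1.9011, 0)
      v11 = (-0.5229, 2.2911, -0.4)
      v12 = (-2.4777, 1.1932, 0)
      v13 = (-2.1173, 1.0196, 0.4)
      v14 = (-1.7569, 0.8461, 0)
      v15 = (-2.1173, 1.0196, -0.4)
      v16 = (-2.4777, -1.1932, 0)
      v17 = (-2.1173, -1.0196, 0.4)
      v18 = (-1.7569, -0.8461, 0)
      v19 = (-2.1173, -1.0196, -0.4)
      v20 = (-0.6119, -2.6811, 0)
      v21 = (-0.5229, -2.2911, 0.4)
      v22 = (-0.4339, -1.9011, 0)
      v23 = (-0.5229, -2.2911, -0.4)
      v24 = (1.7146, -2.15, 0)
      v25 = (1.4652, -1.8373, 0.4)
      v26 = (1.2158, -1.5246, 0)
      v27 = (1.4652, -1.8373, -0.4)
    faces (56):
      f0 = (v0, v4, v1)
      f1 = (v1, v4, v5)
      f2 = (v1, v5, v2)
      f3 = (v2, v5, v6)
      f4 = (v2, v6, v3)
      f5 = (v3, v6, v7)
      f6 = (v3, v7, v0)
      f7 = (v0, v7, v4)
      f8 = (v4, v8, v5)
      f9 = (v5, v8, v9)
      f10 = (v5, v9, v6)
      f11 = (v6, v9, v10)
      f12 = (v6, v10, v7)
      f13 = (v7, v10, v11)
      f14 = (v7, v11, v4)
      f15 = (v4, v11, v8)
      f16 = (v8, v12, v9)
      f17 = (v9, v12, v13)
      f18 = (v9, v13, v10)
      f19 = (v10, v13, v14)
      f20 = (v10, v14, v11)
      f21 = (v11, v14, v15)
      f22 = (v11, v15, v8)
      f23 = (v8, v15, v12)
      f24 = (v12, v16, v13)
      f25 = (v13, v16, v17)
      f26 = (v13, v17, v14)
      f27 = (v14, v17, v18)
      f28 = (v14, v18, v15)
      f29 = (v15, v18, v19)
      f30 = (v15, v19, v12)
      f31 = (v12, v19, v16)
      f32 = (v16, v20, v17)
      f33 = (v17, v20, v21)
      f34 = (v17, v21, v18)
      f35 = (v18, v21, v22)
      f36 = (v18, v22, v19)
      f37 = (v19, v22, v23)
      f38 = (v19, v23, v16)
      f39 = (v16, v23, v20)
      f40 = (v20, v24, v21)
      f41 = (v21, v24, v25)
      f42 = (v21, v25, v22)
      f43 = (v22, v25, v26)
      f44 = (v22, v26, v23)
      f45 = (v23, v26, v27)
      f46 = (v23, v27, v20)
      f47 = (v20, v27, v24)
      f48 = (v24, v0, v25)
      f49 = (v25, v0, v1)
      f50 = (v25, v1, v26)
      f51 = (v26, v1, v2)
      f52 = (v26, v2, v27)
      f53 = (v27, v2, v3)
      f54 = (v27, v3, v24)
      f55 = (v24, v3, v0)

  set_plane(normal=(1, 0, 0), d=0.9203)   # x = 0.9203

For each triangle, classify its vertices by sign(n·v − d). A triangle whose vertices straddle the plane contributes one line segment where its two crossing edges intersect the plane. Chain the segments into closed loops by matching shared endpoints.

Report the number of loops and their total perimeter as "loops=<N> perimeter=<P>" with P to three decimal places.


loops=2 perimeter=4.357

Straddling triangles (16 of 56):
  (v4,v8,v5) [+-+] → (0.9203, 2.33133, 0)–(0.9203, 2.05866, 0.295065)  len=0.4018
  (v5,v8,v9) [+--] → (0.9203, 2.05866, 0.295065)–(0.9203, 1.96168, 0.4)  len=0.1429
  (v5,v9,v6) [+-+] → (0.9203, 1.96168, 0.4)–(0.9203, 1.65487, 0.0679818)  len=0.4521
  (v6,v9,v10) [+--] → (0.9203, 1.65487, 0.0679818)–(0.9203, 1.59204, 0)  len=0.0926
  (v6,v10,v7) [+-+] → (0.9203, 1.59204, 0)–(0.9203, 1.85561, -0.28523)  len=0.3884
  (v7,v10,v11) [+--] → (0.9203, 1.85561, -0.28523)–(0.9203, 1.96168, -0.4)  len=0.1563
  (v7,v11,v4) [+-+] → (0.9203, 1.96168, -0.4)–(0.9203, 2.20009, -0.141998)  len=0.3513
  (v4,v11,v8) [+--] → (0.9203, 2.20009, -0.141998)–(0.9203, 2.33133, 0)  len=0.1934
  (v20,v24,v21) [-+-] → (0.9203, -2.33133, 0)–(0.9203, -2.20009, 0.141998)  len=0.1934
  (v21,v24,v25) [-++] → (0.9203, -2.20009, 0.141998)–(0.9203, -1.96168, 0.4)  len=0.3513
  (v21,v25,v22) [-+-] → (0.9203, -1.96168, 0.4)–(0.9203, -1.85561, 0.28523)  len=0.1563
  (v22,v25,v26) [-++] → (0.9203, -1.85561, 0.28523)–(0.9203, -1.59204, 0)  len=0.3884
  (v22,v26,v23) [-+-] → (0.9203, -1.59204, 0)–(0.9203, -1.65487, -0.0679818)  len=0.0926
  (v23,v26,v27) [-++] → (0.9203, -1.65487, -0.0679818)–(0.9203, -1.96168, -0.4)  len=0.4521
  (v23,v27,v20) [-+-] → (0.9203, -1.96168, -0.4)–(0.9203, -2.05866, -0.295065)  len=0.1429
  (v20,v27,v24) [-++] → (0.9203, -2.05866, -0.295065)–(0.9203, -2.33133, 0)  len=0.4018

Chained into 2 loop(s):
  loop 1: 8 segments, perimeter = 2.1786
  loop 2: 8 segments, perimeter = 2.1786
Total perimeter = 4.357


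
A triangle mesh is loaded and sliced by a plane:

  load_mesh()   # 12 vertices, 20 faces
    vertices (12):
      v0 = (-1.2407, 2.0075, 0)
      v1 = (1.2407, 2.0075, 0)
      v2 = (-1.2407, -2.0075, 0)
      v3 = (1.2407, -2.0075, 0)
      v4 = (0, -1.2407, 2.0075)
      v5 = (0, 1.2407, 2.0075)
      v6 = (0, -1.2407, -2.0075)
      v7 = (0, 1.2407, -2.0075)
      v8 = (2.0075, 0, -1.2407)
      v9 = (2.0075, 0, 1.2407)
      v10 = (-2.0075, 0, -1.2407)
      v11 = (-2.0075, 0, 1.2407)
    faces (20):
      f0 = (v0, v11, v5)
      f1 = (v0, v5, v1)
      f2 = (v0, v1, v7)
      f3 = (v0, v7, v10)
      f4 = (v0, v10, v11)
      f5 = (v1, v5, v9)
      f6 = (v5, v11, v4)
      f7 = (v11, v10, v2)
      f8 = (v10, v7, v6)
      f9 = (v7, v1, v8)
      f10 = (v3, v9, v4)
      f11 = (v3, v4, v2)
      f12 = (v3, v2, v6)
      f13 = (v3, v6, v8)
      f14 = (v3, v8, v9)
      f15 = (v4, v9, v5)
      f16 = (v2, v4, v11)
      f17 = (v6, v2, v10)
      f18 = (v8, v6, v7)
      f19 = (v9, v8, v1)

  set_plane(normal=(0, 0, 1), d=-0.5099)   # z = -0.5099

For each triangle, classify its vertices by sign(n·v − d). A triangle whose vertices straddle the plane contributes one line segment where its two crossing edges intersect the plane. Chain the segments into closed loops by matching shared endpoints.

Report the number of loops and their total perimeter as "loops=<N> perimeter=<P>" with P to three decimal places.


Straddling triangles (10 of 20):
  (v0,v1,v7) [++-] → (0.925565, 1.81273, -0.5099)–(-0.925565, 1.81273, -0.5099)  len=1.8511
  (v0,v7,v10) [+--] → (-0.925565, 1.81273, -0.5099)–(-1.55584, 1.18246, -0.5099)  len=0.8913
  (v0,v10,v11) [+-+] → (-1.55584, 1.18246, -0.5099)–(-2.0075, 0, -0.5099)  len=1.2658
  (v11,v10,v2) [+-+] → (-2.0075, 0, -0.5099)–(-1.55584, -1.18246, -0.5099)  len=1.2658
  (v7,v1,v8) [-+-] → (0.925565, 1.81273, -0.5099)–(1.55584, 1.18246, -0.5099)  len=0.8913
  (v3,v2,v6) [++-] → (-0.925565, -1.81273, -0.5099)–(0.925565, -1.81273, -0.5099)  len=1.8511
  (v3,v6,v8) [+--] → (0.925565, -1.81273, -0.5099)–(1.55584, -1.18246, -0.5099)  len=0.8913
  (v3,v8,v9) [+-+] → (1.55584, -1.18246, -0.5099)–(2.0075, 0, -0.5099)  len=1.2658
  (v6,v2,v10) [-+-] → (-0.925565, -1.81273, -0.5099)–(-1.55584, -1.18246, -0.5099)  len=0.8913
  (v9,v8,v1) [+-+] → (2.0075, 0, -0.5099)–(1.55584, 1.18246, -0.5099)  len=1.2658

Chained into 1 loop(s):
  loop 1: 10 segments, perimeter = 12.3308
Total perimeter = 12.331

loops=1 perimeter=12.331
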